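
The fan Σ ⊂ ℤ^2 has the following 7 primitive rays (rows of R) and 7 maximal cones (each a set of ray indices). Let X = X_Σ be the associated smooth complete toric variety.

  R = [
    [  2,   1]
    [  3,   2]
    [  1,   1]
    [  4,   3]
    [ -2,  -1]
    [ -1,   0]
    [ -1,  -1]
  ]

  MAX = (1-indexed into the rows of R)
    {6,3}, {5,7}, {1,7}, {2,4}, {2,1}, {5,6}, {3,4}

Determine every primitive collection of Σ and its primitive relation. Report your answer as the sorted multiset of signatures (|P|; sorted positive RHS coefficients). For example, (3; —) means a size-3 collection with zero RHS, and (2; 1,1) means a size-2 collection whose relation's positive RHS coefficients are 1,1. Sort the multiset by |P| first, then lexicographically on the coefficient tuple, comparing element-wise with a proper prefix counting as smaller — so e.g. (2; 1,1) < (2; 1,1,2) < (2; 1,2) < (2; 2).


Δ(Σ) — 7 vertices, 14 min non-faces:

  P = {1,5}:  v_{1} + v_{5} = 0  ⇒ sig = (2; —)
  P = {3,7}:  v_{3} + v_{7} = 0  ⇒ sig = (2; —)
  P = {1,3}:  v_{1} + v_{3} = v_{2}  ⇒ sig = (2; 1)
  P = {1,6}:  v_{1} + v_{6} = v_{3}  ⇒ sig = (2; 1)
  P = {2,3}:  v_{2} + v_{3} = v_{4}  ⇒ sig = (2; 1)
  P = {2,5}:  v_{2} + v_{5} = v_{3}  ⇒ sig = (2; 1)
  P = {2,7}:  v_{2} + v_{7} = v_{1}  ⇒ sig = (2; 1)
  P = {3,5}:  v_{3} + v_{5} = v_{6}  ⇒ sig = (2; 1)
  P = {4,7}:  v_{4} + v_{7} = v_{2}  ⇒ sig = (2; 1)
  P = {6,7}:  v_{6} + v_{7} = v_{5}  ⇒ sig = (2; 1)
  P = {1,4}:  v_{1} + v_{4} = 2·v_{2}  ⇒ sig = (2; 2)
  P = {2,6}:  v_{2} + v_{6} = 2·v_{3}  ⇒ sig = (2; 2)
  P = {4,5}:  v_{4} + v_{5} = 2·v_{3}  ⇒ sig = (2; 2)
  P = {4,6}:  v_{4} + v_{6} = 3·v_{3}  ⇒ sig = (2; 3)

Hence PRS(X_Σ) =
    |P|=2: 14 collections, coeffs (), (), (1), (1), (1), (1), (1), (1), (1), (1), (2), (2), (2), (3)


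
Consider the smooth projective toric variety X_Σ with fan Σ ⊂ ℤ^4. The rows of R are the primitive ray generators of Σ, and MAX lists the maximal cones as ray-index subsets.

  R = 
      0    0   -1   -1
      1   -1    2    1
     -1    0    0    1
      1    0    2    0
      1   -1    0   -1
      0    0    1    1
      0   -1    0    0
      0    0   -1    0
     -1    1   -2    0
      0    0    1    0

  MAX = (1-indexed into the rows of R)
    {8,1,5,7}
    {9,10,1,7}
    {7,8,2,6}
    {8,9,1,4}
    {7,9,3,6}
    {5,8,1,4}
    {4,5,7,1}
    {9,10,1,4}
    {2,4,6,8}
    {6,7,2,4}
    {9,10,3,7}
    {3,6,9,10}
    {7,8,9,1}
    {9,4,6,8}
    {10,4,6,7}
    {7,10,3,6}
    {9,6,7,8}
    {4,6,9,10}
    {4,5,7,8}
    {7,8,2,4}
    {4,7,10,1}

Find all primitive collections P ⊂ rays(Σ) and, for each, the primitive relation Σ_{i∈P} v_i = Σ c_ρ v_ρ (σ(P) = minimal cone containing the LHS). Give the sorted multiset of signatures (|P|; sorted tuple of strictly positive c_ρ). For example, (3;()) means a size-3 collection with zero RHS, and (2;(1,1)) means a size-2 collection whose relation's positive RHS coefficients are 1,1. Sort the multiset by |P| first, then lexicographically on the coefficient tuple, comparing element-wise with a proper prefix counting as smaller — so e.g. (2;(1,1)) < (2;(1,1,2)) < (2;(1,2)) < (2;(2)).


18 minimal non-faces of Δ(Σ) (on 10 rays):

  {1,6}:  v_{1} + v_{6} = 0  ⇒ sig = (2;())
  {8,10}:  v_{8} + v_{10} = 0  ⇒ sig = (2;())
  {3,5}:  v_{3} + v_{5} = v_{7}  ⇒ sig = (2;(1))
  {2,9}:  v_{2} + v_{9} = v_{6} + v_{8}  ⇒ sig = (2;(1,1))
  {3,4}:  v_{3} + v_{4} = v_{6} + v_{10}  ⇒ sig = (2;(1,1))
  {5,9}:  v_{5} + v_{9} = v_{1} + v_{8}  ⇒ sig = (2;(1,1))
  {1,2}:  v_{1} + v_{2} = v_{4} + v_{7} + v_{8}  ⇒ sig = (2;(1,1,1))
  {1,3}:  v_{1} + v_{3} = v_{7} + v_{9} + v_{10}  ⇒ sig = (2;(1,1,1))
  {2,10}:  v_{2} + v_{10} = v_{4} + v_{6} + v_{7}  ⇒ sig = (2;(1,1,1))
  {3,8}:  v_{3} + v_{8} = v_{6} + v_{7} + v_{9}  ⇒ sig = (2;(1,1,1))
  {5,6}:  v_{5} + v_{6} = v_{4} + v_{7} + v_{8}  ⇒ sig = (2;(1,1,1))
  {5,10}:  v_{5} + v_{10} = v_{1} + v_{4} + v_{7}  ⇒ sig = (2;(1,1,1))
  {2,3}:  v_{2} + v_{3} = 2·v_{6} + v_{7}  ⇒ sig = (2;(1,2))
  {2,5}:  v_{2} + v_{5} = 2·v_{4} + 2·v_{7} + 2·v_{8}  ⇒ sig = (2;(2,2,2))
  {4,7,9}:  v_{4} + v_{7} + v_{9} = 0  ⇒ sig = (3;())
  {1,4,7,8}:  v_{1} + v_{4} + v_{7} + v_{8} = v_{5}  ⇒ sig = (4;(1))
  {4,6,7,8}:  v_{4} + v_{6} + v_{7} + v_{8} = v_{2}  ⇒ sig = (4;(1))
  {6,7,9,10}:  v_{6} + v_{7} + v_{9} + v_{10} = v_{3}  ⇒ sig = (4;(1))

so the primitive-relation signature multiset is
{ (2;()) ×2,  (2;(1)),  (2;(1,1)) ×3,  (2;(1,1,1)) ×6,  (2;(1,2)),  (2;(2,2,2)),  (3;()),  (4;(1)) ×3 }


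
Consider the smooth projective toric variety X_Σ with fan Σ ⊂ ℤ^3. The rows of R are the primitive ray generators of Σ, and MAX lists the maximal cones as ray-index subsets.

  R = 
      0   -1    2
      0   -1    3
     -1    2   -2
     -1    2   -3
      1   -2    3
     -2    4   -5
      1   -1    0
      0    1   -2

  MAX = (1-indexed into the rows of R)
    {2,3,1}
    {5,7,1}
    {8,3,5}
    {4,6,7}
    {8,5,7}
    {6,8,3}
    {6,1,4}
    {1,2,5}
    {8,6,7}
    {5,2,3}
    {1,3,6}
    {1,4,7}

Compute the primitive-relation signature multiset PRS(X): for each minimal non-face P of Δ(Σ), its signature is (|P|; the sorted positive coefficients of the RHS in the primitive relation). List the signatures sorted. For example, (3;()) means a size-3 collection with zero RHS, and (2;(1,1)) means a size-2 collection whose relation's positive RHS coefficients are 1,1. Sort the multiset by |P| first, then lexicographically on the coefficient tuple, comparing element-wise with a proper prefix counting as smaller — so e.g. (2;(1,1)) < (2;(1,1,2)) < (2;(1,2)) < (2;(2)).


Δ(Σ) — 8 vertices, 12 min non-faces:

  • {1,8}:  v_{1} + v_{8} = 0  ⟹  sig = (2;())
  • {4,5}:  v_{4} + v_{5} = 0  ⟹  sig = (2;())
  • {2,7}:  v_{2} + v_{7} = v_{5}  ⟹  sig = (2;(1))
  • {3,4}:  v_{3} + v_{4} = v_{6}  ⟹  sig = (2;(1))
  • {3,7}:  v_{3} + v_{7} = v_{8}  ⟹  sig = (2;(1))
  • {5,6}:  v_{5} + v_{6} = v_{3}  ⟹  sig = (2;(1))
  • {2,4}:  v_{2} + v_{4} = v_{1} + v_{3}  ⟹  sig = (2;(1,1))
  • {2,8}:  v_{2} + v_{8} = v_{3} + v_{5}  ⟹  sig = (2;(1,1))
  • {4,8}:  v_{4} + v_{8} = v_{6} + v_{7}  ⟹  sig = (2;(1,1))
  • {2,6}:  v_{2} + v_{6} = v_{1} + 2·v_{3}  ⟹  sig = (2;(1,2))
  • {1,3,5}:  v_{1} + v_{3} + v_{5} = v_{2}  ⟹  sig = (3;(1))
  • {1,6,7}:  v_{1} + v_{6} + v_{7} = v_{4}  ⟹  sig = (3;(1))

so the primitive-relation signature multiset is
[(2;()), (2;()), (2;(1)), (2;(1)), (2;(1)), (2;(1)), (2;(1,1)), (2;(1,1)), (2;(1,1)), (2;(1,2)), (3;(1)), (3;(1))]


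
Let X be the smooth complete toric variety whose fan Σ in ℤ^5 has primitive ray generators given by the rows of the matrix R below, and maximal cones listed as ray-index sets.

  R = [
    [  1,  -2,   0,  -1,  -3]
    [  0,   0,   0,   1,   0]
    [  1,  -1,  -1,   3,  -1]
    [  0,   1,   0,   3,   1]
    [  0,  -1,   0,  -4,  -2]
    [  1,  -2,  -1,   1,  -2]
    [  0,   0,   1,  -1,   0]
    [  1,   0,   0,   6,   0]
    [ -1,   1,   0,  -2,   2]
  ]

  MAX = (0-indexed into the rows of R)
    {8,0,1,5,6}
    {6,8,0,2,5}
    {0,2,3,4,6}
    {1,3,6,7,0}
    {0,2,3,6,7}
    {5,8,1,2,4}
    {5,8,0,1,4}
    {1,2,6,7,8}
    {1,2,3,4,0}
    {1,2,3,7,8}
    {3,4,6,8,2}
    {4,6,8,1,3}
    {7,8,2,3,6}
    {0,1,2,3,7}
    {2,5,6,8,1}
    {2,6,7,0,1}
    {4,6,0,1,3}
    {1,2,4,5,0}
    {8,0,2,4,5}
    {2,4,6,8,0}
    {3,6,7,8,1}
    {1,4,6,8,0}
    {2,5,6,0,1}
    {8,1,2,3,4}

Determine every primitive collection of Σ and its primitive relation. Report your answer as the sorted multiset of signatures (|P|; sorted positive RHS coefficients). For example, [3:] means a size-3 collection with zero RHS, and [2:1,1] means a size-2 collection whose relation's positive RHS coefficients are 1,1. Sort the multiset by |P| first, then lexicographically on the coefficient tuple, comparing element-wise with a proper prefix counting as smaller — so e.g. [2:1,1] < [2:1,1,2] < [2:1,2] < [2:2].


Δ(Σ) — 9 vertices, 9 min non-faces:

  {3,5}:  v_{3} + v_{5} = v_{1} + v_{2} ; sig = [2:1,1]
  {4,7}:  v_{4} + v_{7} = v_{0} + v_{3} ; sig = [2:1,1]
  {5,7}:  v_{5} + v_{7} = 2·v_{1} + 2·v_{2} + v_{6} ; sig = [2:1,2,2]
  {0,3,8}:  v_{0} + v_{3} + v_{8} = 0 ; sig = [3:]
  {0,7,8}:  v_{0} + v_{7} + v_{8} = v_{1} + v_{2} + v_{6} ; sig = [3:1,1,1]
  {4,5,6}:  v_{4} + v_{5} + v_{6} = 2·v_{0} + v_{8} ; sig = [3:1,2]
  {0,1,2,8}:  v_{0} + v_{1} + v_{2} + v_{8} = v_{5} ; sig = [4:1]
  {1,2,3,6}:  v_{1} + v_{2} + v_{3} + v_{6} = v_{7} ; sig = [4:1]
  {1,2,4,6}:  v_{1} + v_{2} + v_{4} + v_{6} = v_{0} ; sig = [4:1]

Signatures (|P|; sorted positive RHS coefficients), sorted:
[[2:1,1], [2:1,1], [2:1,2,2], [3:], [3:1,1,1], [3:1,2], [4:1], [4:1], [4:1]]


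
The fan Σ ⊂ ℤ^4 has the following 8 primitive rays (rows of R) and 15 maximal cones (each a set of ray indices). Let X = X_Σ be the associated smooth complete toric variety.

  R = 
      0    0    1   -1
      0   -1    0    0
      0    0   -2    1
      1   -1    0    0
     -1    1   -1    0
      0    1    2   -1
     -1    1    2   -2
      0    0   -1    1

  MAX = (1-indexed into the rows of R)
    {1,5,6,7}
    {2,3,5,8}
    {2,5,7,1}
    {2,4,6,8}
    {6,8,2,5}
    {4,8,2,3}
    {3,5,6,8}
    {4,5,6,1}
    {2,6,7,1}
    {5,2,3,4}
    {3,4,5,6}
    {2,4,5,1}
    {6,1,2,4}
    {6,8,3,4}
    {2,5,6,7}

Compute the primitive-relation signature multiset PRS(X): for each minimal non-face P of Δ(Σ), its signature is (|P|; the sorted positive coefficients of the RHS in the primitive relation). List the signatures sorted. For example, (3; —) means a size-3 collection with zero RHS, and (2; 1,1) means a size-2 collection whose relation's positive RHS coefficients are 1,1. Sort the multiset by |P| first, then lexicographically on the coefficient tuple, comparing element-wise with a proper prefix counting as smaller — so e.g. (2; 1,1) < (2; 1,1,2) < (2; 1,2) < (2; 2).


The 9 primitive collections of Σ (r=8, n=4):

  {1,8}:  v_{1} + v_{8} = 0  so sig = (2; —)
  {1,3}:  v_{1} + v_{3} = v_{4} + v_{5}  so sig = (2; 1,1)
  {3,7}:  v_{3} + v_{7} = v_{1} + v_{5}  so sig = (2; 1,1)
  {7,8}:  v_{7} + v_{8} = v_{2} + v_{5} + v_{6}  so sig = (2; 1,1,1)
  {4,7}:  v_{4} + v_{7} = 2·v_{1}  so sig = (2; 2)
  {2,3,6}:  v_{2} + v_{3} + v_{6} = 0  so sig = (3; —)
  {4,5,8}:  v_{4} + v_{5} + v_{8} = v_{3}  so sig = (3; 1)
  {1,2,5,6}:  v_{1} + v_{2} + v_{5} + v_{6} = v_{7}  so sig = (4; 1)
  {2,4,5,6}:  v_{2} + v_{4} + v_{5} + v_{6} = v_{1}  so sig = (4; 1)

so the primitive-relation signature multiset is
[(2; —), (2; 1,1), (2; 1,1), (2; 1,1,1), (2; 2), (3; —), (3; 1), (4; 1), (4; 1)]


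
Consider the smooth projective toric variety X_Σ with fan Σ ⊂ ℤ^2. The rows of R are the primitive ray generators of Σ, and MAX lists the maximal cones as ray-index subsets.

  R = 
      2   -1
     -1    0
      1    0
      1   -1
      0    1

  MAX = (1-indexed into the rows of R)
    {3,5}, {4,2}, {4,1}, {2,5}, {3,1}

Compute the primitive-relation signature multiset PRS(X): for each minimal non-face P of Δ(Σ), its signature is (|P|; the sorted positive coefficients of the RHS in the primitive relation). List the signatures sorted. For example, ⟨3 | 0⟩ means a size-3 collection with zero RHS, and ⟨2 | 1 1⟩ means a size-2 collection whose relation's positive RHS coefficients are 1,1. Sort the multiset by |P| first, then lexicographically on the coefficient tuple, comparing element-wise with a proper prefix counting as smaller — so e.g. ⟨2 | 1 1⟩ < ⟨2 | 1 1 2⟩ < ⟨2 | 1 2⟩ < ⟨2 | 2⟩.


Σ has 5 primitive collections:

  P={2,3}:  v_{2} + v_{3} = 0 — sig = ⟨2 | 0⟩
  P={1,2}:  v_{1} + v_{2} = v_{4} — sig = ⟨2 | 1⟩
  P={3,4}:  v_{3} + v_{4} = v_{1} — sig = ⟨2 | 1⟩
  P={4,5}:  v_{4} + v_{5} = v_{3} — sig = ⟨2 | 1⟩
  P={1,5}:  v_{1} + v_{5} = 2·v_{3} — sig = ⟨2 | 2⟩

so the primitive-relation signature multiset is
    |P|=2: 5 collections, coeffs (), (1), (1), (1), (2)


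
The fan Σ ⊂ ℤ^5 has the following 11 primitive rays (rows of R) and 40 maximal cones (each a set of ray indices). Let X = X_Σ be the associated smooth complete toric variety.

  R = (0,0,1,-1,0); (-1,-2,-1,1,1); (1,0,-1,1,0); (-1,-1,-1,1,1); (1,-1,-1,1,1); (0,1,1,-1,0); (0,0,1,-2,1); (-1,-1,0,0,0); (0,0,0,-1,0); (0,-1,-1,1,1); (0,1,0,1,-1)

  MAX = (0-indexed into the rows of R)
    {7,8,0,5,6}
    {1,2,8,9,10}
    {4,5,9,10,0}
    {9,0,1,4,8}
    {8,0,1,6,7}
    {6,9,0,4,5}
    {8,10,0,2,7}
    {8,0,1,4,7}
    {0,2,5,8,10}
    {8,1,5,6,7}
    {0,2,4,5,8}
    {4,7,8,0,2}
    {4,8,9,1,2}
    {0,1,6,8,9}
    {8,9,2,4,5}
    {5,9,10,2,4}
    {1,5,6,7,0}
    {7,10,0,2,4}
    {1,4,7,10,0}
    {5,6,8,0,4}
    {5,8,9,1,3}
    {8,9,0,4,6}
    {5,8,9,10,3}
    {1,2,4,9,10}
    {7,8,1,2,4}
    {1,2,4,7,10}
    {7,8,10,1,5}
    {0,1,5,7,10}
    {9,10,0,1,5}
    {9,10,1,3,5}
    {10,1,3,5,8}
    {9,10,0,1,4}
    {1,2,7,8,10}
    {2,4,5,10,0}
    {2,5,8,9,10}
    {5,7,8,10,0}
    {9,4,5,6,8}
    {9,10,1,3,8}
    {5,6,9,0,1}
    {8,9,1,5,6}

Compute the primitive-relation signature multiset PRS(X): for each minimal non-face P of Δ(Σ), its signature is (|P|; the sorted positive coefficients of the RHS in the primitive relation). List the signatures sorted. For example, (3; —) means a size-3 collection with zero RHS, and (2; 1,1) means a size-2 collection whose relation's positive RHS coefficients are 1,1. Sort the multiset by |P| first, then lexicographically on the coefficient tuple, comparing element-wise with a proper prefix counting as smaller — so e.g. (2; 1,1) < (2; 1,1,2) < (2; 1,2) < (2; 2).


Σ has 22 primitive collections:

  {6,10}:  v_{6} + v_{10} = v_{5}  ⇒ sig = (2; 1)
  {7,9}:  v_{7} + v_{9} = v_{1}  ⇒ sig = (2; 1)
  {0,3}:  v_{0} + v_{3} = v_{1} + v_{5}  ⇒ sig = (2; 1,1)
  {2,6}:  v_{2} + v_{6} = v_{4} + v_{5} + v_{8}  ⇒ sig = (2; 1,1,1)
  {3,6}:  v_{3} + v_{6} = v_{1} + 2·v_{5} + v_{8} + v_{9}  ⇒ sig = (2; 1,1,1,2)
  {3,7}:  v_{3} + v_{7} = 2·v_{1} + v_{5} + v_{8} + v_{10}  ⇒ sig = (2; 1,1,1,2)
  {2,3}:  v_{2} + v_{3} = v_{8} + 2·v_{9} + v_{10}  ⇒ sig = (2; 1,1,2)
  {3,4}:  v_{3} + v_{4} = 2·v_{9}  ⇒ sig = (2; 2)
  {2,5,7}:  v_{2} + v_{5} + v_{7} = 0  ⇒ sig = (3; —)
  {0,2,9}:  v_{0} + v_{2} + v_{9} = v_{4}  ⇒ sig = (3; 1)
  {1,2,5}:  v_{1} + v_{2} + v_{5} = v_{9}  ⇒ sig = (3; 1)
  {4,8,10}:  v_{4} + v_{8} + v_{10} = v_{2}  ⇒ sig = (3; 1)
  {0,1,2}:  v_{0} + v_{1} + v_{2} = v_{4} + v_{7}  ⇒ sig = (3; 1,1)
  {4,5,7}:  v_{4} + v_{5} + v_{7} = v_{0} + v_{9}  ⇒ sig = (3; 1,1)
  {1,4,5}:  v_{1} + v_{4} + v_{5} = v_{0} + 2·v_{9}  ⇒ sig = (3; 1,2)
  {4,6,7}:  v_{4} + v_{6} + v_{7} = 2·v_{0} + v_{8} + 2·v_{9}  ⇒ sig = (3; 1,2,2)
  {1,4,6}:  v_{1} + v_{4} + v_{6} = 2·v_{0} + v_{8} + 3·v_{9}  ⇒ sig = (3; 1,2,3)
  {0,8,9,10}:  v_{0} + v_{8} + v_{9} + v_{10} = 0  ⇒ sig = (4; —)
  {0,1,8,10}:  v_{0} + v_{1} + v_{8} + v_{10} = v_{7}  ⇒ sig = (4; 1)
  {0,5,8,9}:  v_{0} + v_{5} + v_{8} + v_{9} = v_{6}  ⇒ sig = (4; 1)
  {0,1,5,8}:  v_{0} + v_{1} + v_{5} + v_{8} = v_{6} + v_{7}  ⇒ sig = (4; 1,1)
  {1,5,8,9,10}:  v_{1} + v_{5} + v_{8} + v_{9} + v_{10} = v_{3}  ⇒ sig = (5; 1)

so the primitive-relation signature multiset is
[(2; 1), (2; 1), (2; 1,1), (2; 1,1,1), (2; 1,1,1,2), (2; 1,1,1,2), (2; 1,1,2), (2; 2), (3; —), (3; 1), (3; 1), (3; 1), (3; 1,1), (3; 1,1), (3; 1,2), (3; 1,2,2), (3; 1,2,3), (4; —), (4; 1), (4; 1), (4; 1,1), (5; 1)]


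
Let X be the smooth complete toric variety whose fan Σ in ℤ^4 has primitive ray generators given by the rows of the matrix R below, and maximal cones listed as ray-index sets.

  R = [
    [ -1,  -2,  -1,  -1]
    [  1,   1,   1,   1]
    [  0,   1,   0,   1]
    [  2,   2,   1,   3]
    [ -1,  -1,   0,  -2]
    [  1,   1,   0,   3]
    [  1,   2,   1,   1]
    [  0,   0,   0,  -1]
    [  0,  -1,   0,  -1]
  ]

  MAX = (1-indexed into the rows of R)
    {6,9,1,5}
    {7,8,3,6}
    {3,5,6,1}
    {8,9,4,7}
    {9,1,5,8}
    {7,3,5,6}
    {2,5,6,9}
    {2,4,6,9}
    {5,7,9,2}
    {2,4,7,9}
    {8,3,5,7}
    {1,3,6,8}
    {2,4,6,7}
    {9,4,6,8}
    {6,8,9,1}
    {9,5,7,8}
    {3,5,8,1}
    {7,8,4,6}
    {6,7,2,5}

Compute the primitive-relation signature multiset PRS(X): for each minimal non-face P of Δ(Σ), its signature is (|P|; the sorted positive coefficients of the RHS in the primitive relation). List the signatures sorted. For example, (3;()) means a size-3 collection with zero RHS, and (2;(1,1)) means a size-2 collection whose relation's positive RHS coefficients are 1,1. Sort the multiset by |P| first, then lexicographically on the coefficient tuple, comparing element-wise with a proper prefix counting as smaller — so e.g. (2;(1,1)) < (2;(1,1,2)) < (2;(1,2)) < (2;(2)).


Minimal non-faces — 10 found among 9 rays, 19 max cones:

  • {1,7}:  v_{1} + v_{7} = 0 — sig = (2;())
  • {3,9}:  v_{3} + v_{9} = 0 — sig = (2;())
  • {4,5}:  v_{4} + v_{5} = v_{2} — sig = (2;(1))
  • {1,4}:  v_{1} + v_{4} = v_{6} + v_{9} — sig = (2;(1,1))
  • {2,8}:  v_{2} + v_{8} = v_{7} + v_{9} — sig = (2;(1,1))
  • {3,4}:  v_{3} + v_{4} = v_{6} + v_{7} — sig = (2;(1,1))
  • {1,2}:  v_{1} + v_{2} = v_{5} + v_{6} + v_{9} — sig = (2;(1,1,1))
  • {2,3}:  v_{2} + v_{3} = v_{5} + v_{6} + v_{7} — sig = (2;(1,1,1))
  • {5,6,8}:  v_{5} + v_{6} + v_{8} = 0 — sig = (3;())
  • {6,7,9}:  v_{6} + v_{7} + v_{9} = v_{4} — sig = (3;(1))

Sorted signature multiset PRS(X):
[(2;()), (2;()), (2;(1)), (2;(1,1)), (2;(1,1)), (2;(1,1)), (2;(1,1,1)), (2;(1,1,1)), (3;()), (3;(1))]


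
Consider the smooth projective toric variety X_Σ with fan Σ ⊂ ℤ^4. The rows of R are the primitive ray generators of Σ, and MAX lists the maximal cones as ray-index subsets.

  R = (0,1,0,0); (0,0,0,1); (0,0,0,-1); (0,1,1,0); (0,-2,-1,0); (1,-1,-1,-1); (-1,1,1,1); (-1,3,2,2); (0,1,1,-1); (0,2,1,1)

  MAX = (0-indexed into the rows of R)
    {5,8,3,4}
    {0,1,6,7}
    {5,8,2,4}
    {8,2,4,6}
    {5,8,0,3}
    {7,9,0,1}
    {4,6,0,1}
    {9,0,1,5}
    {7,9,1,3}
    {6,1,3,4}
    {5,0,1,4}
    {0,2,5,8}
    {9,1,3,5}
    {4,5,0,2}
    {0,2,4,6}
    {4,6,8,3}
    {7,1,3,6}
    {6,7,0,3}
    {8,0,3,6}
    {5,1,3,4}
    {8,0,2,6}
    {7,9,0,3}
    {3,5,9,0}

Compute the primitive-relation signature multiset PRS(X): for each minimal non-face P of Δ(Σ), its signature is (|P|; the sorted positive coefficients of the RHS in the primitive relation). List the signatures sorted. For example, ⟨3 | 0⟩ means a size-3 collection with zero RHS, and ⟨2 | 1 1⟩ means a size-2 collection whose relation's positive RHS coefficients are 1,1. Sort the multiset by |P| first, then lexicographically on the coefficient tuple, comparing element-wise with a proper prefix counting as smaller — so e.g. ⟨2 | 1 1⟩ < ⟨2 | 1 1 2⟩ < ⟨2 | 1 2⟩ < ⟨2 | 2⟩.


Primitive collections (15):

  P={1,2}:  v_{1} + v_{2} = 0 — sig = ⟨2 | 0⟩
  P={5,6}:  v_{5} + v_{6} = 0 — sig = ⟨2 | 0⟩
  P={1,8}:  v_{1} + v_{8} = v_{3} — sig = ⟨2 | 1⟩
  P={2,3}:  v_{2} + v_{3} = v_{8} — sig = ⟨2 | 1⟩
  P={4,9}:  v_{4} + v_{9} = v_{1} — sig = ⟨2 | 1⟩
  P={5,7}:  v_{5} + v_{7} = v_{9} — sig = ⟨2 | 1⟩
  P={6,9}:  v_{6} + v_{9} = v_{7} — sig = ⟨2 | 1⟩
  P={2,9}:  v_{2} + v_{9} = v_{0} + v_{3} — sig = ⟨2 | 1 1⟩
  P={4,7}:  v_{4} + v_{7} = v_{1} + v_{6} — sig = ⟨2 | 1 1⟩
  P={2,7}:  v_{2} + v_{7} = v_{0} + v_{3} + v_{6} — sig = ⟨2 | 1 1 1⟩
  P={7,8}:  v_{7} + v_{8} = v_{0} + 2·v_{3} + v_{6} — sig = ⟨2 | 1 1 2⟩
  P={8,9}:  v_{8} + v_{9} = v_{0} + 2·v_{3} — sig = ⟨2 | 1 2⟩
  P={0,3,4}:  v_{0} + v_{3} + v_{4} = 0 — sig = ⟨3 | 0⟩
  P={0,1,3}:  v_{0} + v_{1} + v_{3} = v_{9} — sig = ⟨3 | 1⟩
  P={0,4,8}:  v_{0} + v_{4} + v_{8} = v_{2} — sig = ⟨3 | 1⟩

Hence PRS(X_Σ) =
{ ⟨2 | 0⟩ ×2,  ⟨2 | 1⟩ ×5,  ⟨2 | 1 1⟩ ×2,  ⟨2 | 1 1 1⟩,  ⟨2 | 1 1 2⟩,  ⟨2 | 1 2⟩,  ⟨3 | 0⟩,  ⟨3 | 1⟩ ×2 }


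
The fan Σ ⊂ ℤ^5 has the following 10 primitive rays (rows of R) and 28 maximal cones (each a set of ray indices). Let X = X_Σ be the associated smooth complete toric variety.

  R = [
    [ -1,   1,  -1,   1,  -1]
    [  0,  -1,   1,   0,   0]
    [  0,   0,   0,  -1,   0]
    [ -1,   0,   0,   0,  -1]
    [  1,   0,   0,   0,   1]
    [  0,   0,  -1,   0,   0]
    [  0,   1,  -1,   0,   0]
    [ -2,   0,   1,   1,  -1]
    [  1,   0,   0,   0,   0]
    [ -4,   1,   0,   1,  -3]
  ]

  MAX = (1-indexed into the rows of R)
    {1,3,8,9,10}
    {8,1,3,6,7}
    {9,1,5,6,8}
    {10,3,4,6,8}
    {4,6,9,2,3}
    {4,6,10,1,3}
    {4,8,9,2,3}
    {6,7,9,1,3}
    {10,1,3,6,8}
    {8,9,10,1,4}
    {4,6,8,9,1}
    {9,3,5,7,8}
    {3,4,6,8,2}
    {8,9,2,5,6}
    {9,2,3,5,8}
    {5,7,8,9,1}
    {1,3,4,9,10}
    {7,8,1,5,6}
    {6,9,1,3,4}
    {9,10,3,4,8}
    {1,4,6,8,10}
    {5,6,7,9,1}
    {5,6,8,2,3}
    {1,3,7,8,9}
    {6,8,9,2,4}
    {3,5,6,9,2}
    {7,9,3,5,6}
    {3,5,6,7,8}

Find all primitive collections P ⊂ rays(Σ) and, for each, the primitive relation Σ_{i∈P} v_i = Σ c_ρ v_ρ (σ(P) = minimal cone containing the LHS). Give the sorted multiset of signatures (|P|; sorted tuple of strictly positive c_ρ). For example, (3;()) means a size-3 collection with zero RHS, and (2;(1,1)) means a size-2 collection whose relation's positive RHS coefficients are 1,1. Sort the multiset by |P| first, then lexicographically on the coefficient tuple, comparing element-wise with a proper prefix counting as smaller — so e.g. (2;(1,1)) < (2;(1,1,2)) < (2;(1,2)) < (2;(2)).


|primitive collections| = 12. Relations:

  P={2,7}:  v_{2} + v_{7} = 0  ⇒ sig = (2;())
  P={4,5}:  v_{4} + v_{5} = 0  ⇒ sig = (2;())
  P={4,7}:  v_{4} + v_{7} = v_{1} + v_{3}  ⇒ sig = (2;(1,1))
  P={1,2}:  v_{1} + v_{2} = v_{6} + v_{8} + v_{9}  ⇒ sig = (2;(1,1,1))
  P={5,10}:  v_{5} + v_{10} = v_{1} + v_{3} + v_{8}  ⇒ sig = (2;(1,1,1))
  P={2,10}:  v_{2} + v_{10} = 2·v_{4} + v_{8}  ⇒ sig = (2;(1,2))
  P={7,10}:  v_{7} + v_{10} = 2·v_{1} + 2·v_{3} + v_{8}  ⇒ sig = (2;(1,2,2))
  P={1,3,5}:  v_{1} + v_{3} + v_{5} = v_{7}  ⇒ sig = (3;(1))
  P={6,9,10}:  v_{6} + v_{9} + v_{10} = v_{1} + 2·v_{4}  ⇒ sig = (3;(1,2))
  P={1,3,4,8}:  v_{1} + v_{3} + v_{4} + v_{8} = v_{10}  ⇒ sig = (4;(1))
  P={3,6,8,9}:  v_{3} + v_{6} + v_{8} + v_{9} = v_{4}  ⇒ sig = (4;(1))
  P={6,7,8,9}:  v_{6} + v_{7} + v_{8} + v_{9} = v_{1}  ⇒ sig = (4;(1))

Sorted signature multiset PRS(X):
    |P|=2: 7 collections, coeffs (), (), (1,1), (1,1,1), (1,1,1), (1,2), (1,2,2)
    |P|=3: 2 collections, coeffs (1), (1,2)
    |P|=4: 3 collections, coeffs (1), (1), (1)


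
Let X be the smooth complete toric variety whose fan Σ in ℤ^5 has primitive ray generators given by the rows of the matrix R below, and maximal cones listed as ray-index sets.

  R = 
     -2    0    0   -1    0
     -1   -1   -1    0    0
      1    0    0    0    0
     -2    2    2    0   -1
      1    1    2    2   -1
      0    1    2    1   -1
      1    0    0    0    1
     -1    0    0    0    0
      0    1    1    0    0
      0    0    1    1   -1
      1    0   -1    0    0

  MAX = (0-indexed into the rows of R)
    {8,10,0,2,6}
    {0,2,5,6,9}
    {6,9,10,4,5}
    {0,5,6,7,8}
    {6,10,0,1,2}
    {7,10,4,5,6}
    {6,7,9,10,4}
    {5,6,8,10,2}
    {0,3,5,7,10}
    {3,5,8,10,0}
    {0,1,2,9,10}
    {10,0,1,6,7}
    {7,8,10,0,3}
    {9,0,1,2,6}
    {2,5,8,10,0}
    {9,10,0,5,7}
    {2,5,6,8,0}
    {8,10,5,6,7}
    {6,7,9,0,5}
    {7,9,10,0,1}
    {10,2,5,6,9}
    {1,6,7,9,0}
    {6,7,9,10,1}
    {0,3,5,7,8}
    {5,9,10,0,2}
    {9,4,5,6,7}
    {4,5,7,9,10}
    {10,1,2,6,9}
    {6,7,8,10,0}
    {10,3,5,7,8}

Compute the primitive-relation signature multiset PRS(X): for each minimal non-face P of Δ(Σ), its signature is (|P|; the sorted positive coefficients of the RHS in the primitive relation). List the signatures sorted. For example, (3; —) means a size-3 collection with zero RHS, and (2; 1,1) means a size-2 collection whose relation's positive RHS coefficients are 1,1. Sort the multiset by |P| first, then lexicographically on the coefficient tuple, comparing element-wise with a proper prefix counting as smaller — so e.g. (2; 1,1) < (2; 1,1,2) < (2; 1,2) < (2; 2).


17 minimal non-faces of Δ(Σ) (on 11 rays):

  P={2,7}:  v_{2} + v_{7} = 0  →  sig = (2; —)
  P={1,8}:  v_{1} + v_{8} = v_{7}  →  sig = (2; 1)
  P={8,9}:  v_{8} + v_{9} = v_{5}  →  sig = (2; 1)
  P={0,4}:  v_{0} + v_{4} = v_{5} + v_{7}  →  sig = (2; 1,1)
  P={1,5}:  v_{1} + v_{5} = v_{7} + v_{9}  →  sig = (2; 1,1)
  P={2,3}:  v_{2} + v_{3} = v_{0} + v_{5} + v_{8} + v_{10}  →  sig = (2; 1,1,1,1)
  P={2,4}:  v_{2} + v_{4} = v_{5} + v_{6} + v_{9} + v_{10}  →  sig = (2; 1,1,1,1)
  P={1,3}:  v_{1} + v_{3} = v_{0} + v_{5} + 2·v_{7} + v_{10}  →  sig = (2; 1,1,1,2)
  P={3,9}:  v_{3} + v_{9} = v_{0} + 2·v_{5} + v_{7} + v_{10}  →  sig = (2; 1,1,1,2)
  P={4,8}:  v_{4} + v_{8} = 2·v_{5} + v_{6} + v_{7} + v_{10}  →  sig = (2; 1,1,1,2)
  P={1,4}:  v_{1} + v_{4} = v_{6} + 2·v_{7} + 2·v_{9} + v_{10}  →  sig = (2; 1,1,2,2)
  P={3,4}:  v_{3} + v_{4} = 2·v_{5} + 2·v_{7} + v_{8} + v_{10}  →  sig = (2; 1,1,2,2)
  P={3,6}:  v_{3} + v_{6} = v_{7} + 2·v_{8}  →  sig = (2; 1,2)
  P={0,6,9,10}:  v_{0} + v_{6} + v_{9} + v_{10} = 0  →  sig = (4; —)
  P={0,5,6,10}:  v_{0} + v_{5} + v_{6} + v_{10} = v_{8}  →  sig = (4; 1)
  P={0,5,7,8,10}:  v_{0} + v_{5} + v_{7} + v_{8} + v_{10} = v_{3}  →  sig = (5; 1)
  P={5,6,7,9,10}:  v_{5} + v_{6} + v_{7} + v_{9} + v_{10} = v_{4}  →  sig = (5; 1)

Signatures (|P|; sorted positive RHS coefficients), sorted:
    |P|=2: 13 collections, coeffs (), (1), (1), (1,1), (1,1), (1,1,1,1), (1,1,1,1), (1,1,1,2), (1,1,1,2), (1,1,1,2), (1,1,2,2), (1,1,2,2), (1,2)
    |P|=4: 2 collections, coeffs (), (1)
    |P|=5: 2 collections, coeffs (1), (1)


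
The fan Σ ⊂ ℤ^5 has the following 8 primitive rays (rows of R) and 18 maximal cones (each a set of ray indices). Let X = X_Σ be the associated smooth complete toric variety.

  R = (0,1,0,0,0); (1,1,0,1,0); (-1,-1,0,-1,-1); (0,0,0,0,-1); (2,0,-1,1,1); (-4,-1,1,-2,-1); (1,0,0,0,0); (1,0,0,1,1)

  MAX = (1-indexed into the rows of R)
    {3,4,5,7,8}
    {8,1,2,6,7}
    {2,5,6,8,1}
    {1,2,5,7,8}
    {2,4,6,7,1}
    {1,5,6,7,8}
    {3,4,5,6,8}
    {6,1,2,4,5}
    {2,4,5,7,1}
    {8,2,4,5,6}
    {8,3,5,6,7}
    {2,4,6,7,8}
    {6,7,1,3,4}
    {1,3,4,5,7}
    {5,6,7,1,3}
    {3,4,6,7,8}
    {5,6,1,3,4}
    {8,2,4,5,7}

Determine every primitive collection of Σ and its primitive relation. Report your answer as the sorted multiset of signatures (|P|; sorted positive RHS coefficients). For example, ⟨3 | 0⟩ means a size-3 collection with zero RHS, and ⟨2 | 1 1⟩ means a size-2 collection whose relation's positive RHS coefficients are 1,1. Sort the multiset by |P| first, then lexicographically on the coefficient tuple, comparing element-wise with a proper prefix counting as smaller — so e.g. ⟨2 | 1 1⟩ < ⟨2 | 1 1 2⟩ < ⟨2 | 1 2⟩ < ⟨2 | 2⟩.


Σ has 5 primitive collections:

  • {2,3}:  v_{2} + v_{3} = v_{4} ; sig = ⟨2 | 1⟩
  • {1,3,8}:  v_{1} + v_{3} + v_{8} = 0 ; sig = ⟨3 | 0⟩
  • {1,4,8}:  v_{1} + v_{4} + v_{8} = v_{2} ; sig = ⟨3 | 1⟩
  • {2,5,6,7}:  v_{2} + v_{5} + v_{6} + v_{7} = 0 ; sig = ⟨4 | 0⟩
  • {4,5,6,7}:  v_{4} + v_{5} + v_{6} + v_{7} = v_{3} ; sig = ⟨4 | 1⟩

Sorted signature multiset PRS(X):
    |P|=2: 1 collection, coeffs (1)
    |P|=3: 2 collections, coeffs (), (1)
    |P|=4: 2 collections, coeffs (), (1)


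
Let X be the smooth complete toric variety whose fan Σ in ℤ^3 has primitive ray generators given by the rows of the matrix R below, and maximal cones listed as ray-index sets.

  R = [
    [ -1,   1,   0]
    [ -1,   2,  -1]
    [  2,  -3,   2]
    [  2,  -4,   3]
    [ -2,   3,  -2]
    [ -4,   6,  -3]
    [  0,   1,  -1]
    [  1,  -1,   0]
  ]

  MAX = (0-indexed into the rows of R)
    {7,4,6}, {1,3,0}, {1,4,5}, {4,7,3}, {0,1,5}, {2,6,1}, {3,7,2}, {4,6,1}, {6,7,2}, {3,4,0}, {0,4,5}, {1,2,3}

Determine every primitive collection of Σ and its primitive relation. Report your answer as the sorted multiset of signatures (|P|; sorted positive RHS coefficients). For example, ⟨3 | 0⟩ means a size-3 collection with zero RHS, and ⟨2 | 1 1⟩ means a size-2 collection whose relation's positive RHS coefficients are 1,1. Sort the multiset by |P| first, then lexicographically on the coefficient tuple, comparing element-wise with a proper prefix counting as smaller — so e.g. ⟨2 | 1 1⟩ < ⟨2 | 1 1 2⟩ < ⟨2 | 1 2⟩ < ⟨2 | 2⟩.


Primitive collections (12):

  P={0,7}:  v_{0} + v_{7} = 0  ⟹  sig = ⟨2 | 0⟩
  P={2,4}:  v_{2} + v_{4} = 0  ⟹  sig = ⟨2 | 0⟩
  P={0,6}:  v_{0} + v_{6} = v_{1}  ⟹  sig = ⟨2 | 1⟩
  P={1,7}:  v_{1} + v_{7} = v_{6}  ⟹  sig = ⟨2 | 1⟩
  P={3,6}:  v_{3} + v_{6} = v_{2}  ⟹  sig = ⟨2 | 1⟩
  P={0,2}:  v_{0} + v_{2} = v_{1} + v_{3}  ⟹  sig = ⟨2 | 1 1⟩
  P={2,5}:  v_{2} + v_{5} = v_{0} + v_{1}  ⟹  sig = ⟨2 | 1 1⟩
  P={5,7}:  v_{5} + v_{7} = v_{1} + v_{4}  ⟹  sig = ⟨2 | 1 1⟩
  P={5,6}:  v_{5} + v_{6} = 2·v_{1} + v_{4}  ⟹  sig = ⟨2 | 1 2⟩
  P={3,5}:  v_{3} + v_{5} = 2·v_{0}  ⟹  sig = ⟨2 | 2⟩
  P={0,1,4}:  v_{0} + v_{1} + v_{4} = v_{5}  ⟹  sig = ⟨3 | 1⟩
  P={1,3,4}:  v_{1} + v_{3} + v_{4} = v_{0}  ⟹  sig = ⟨3 | 1⟩

Signatures (|P|; sorted positive RHS coefficients), sorted:
    ⟨2 | 0⟩
    ⟨2 | 0⟩
    ⟨2 | 1⟩
    ⟨2 | 1⟩
    ⟨2 | 1⟩
    ⟨2 | 1 1⟩
    ⟨2 | 1 1⟩
    ⟨2 | 1 1⟩
    ⟨2 | 1 2⟩
    ⟨2 | 2⟩
    ⟨3 | 1⟩
    ⟨3 | 1⟩


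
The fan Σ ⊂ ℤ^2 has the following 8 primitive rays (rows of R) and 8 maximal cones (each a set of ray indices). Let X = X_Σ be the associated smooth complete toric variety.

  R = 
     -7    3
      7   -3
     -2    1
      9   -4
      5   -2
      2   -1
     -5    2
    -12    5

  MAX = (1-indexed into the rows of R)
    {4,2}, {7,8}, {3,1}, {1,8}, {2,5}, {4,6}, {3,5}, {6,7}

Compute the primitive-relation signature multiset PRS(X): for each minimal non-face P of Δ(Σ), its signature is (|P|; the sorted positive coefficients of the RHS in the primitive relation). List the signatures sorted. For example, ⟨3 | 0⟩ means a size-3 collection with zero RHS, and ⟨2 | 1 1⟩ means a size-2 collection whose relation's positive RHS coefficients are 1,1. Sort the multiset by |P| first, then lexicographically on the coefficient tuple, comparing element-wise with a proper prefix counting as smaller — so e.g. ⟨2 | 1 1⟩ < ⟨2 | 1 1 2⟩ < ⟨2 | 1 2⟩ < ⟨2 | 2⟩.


20 collections generate NE(X_Σ); each relation:

  P = {1,2}:  v_{1} + v_{2} = 0  ⇒ sig = ⟨2 | 0⟩
  P = {3,6}:  v_{3} + v_{6} = 0  ⇒ sig = ⟨2 | 0⟩
  P = {5,7}:  v_{5} + v_{7} = 0  ⇒ sig = ⟨2 | 0⟩
  P = {1,4}:  v_{1} + v_{4} = v_{6}  ⇒ sig = ⟨2 | 1⟩
  P = {1,5}:  v_{1} + v_{5} = v_{3}  ⇒ sig = ⟨2 | 1⟩
  P = {1,6}:  v_{1} + v_{6} = v_{7}  ⇒ sig = ⟨2 | 1⟩
  P = {1,7}:  v_{1} + v_{7} = v_{8}  ⇒ sig = ⟨2 | 1⟩
  P = {2,3}:  v_{2} + v_{3} = v_{5}  ⇒ sig = ⟨2 | 1⟩
  P = {2,6}:  v_{2} + v_{6} = v_{4}  ⇒ sig = ⟨2 | 1⟩
  P = {2,7}:  v_{2} + v_{7} = v_{6}  ⇒ sig = ⟨2 | 1⟩
  P = {2,8}:  v_{2} + v_{8} = v_{7}  ⇒ sig = ⟨2 | 1⟩
  P = {3,4}:  v_{3} + v_{4} = v_{2}  ⇒ sig = ⟨2 | 1⟩
  P = {3,7}:  v_{3} + v_{7} = v_{1}  ⇒ sig = ⟨2 | 1⟩
  P = {5,6}:  v_{5} + v_{6} = v_{2}  ⇒ sig = ⟨2 | 1⟩
  P = {5,8}:  v_{5} + v_{8} = v_{1}  ⇒ sig = ⟨2 | 1⟩
  P = {4,8}:  v_{4} + v_{8} = v_{6} + v_{7}  ⇒ sig = ⟨2 | 1 1⟩
  P = {3,8}:  v_{3} + v_{8} = 2·v_{1}  ⇒ sig = ⟨2 | 2⟩
  P = {4,5}:  v_{4} + v_{5} = 2·v_{2}  ⇒ sig = ⟨2 | 2⟩
  P = {4,7}:  v_{4} + v_{7} = 2·v_{6}  ⇒ sig = ⟨2 | 2⟩
  P = {6,8}:  v_{6} + v_{8} = 2·v_{7}  ⇒ sig = ⟨2 | 2⟩

Sorted signature multiset PRS(X):
[⟨2 | 0⟩, ⟨2 | 0⟩, ⟨2 | 0⟩, ⟨2 | 1⟩, ⟨2 | 1⟩, ⟨2 | 1⟩, ⟨2 | 1⟩, ⟨2 | 1⟩, ⟨2 | 1⟩, ⟨2 | 1⟩, ⟨2 | 1⟩, ⟨2 | 1⟩, ⟨2 | 1⟩, ⟨2 | 1⟩, ⟨2 | 1⟩, ⟨2 | 1 1⟩, ⟨2 | 2⟩, ⟨2 | 2⟩, ⟨2 | 2⟩, ⟨2 | 2⟩]


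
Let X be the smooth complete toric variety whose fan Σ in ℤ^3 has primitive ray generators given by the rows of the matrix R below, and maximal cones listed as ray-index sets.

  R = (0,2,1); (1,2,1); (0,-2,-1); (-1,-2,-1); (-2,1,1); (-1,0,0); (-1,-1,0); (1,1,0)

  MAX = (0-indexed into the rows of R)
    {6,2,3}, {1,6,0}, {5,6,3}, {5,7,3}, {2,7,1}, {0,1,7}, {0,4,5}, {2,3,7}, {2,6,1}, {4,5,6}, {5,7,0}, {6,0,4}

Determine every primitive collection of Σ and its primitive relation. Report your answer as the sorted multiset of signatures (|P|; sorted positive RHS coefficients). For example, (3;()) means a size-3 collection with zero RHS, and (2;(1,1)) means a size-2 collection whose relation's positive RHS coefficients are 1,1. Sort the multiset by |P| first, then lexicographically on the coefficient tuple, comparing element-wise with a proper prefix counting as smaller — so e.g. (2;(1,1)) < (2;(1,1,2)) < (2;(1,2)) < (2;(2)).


Minimal non-faces — 11 found among 8 rays, 12 max cones:

  • {0,2}:  v_{0} + v_{2} = 0 — sig = (2;())
  • {1,3}:  v_{1} + v_{3} = 0 — sig = (2;())
  • {6,7}:  v_{6} + v_{7} = 0 — sig = (2;())
  • {0,3}:  v_{0} + v_{3} = v_{5} — sig = (2;(1))
  • {1,5}:  v_{1} + v_{5} = v_{0} — sig = (2;(1))
  • {2,5}:  v_{2} + v_{5} = v_{3} — sig = (2;(1))
  • {2,4}:  v_{2} + v_{4} = v_{5} + v_{6} — sig = (2;(1,1))
  • {4,7}:  v_{4} + v_{7} = v_{0} + v_{5} — sig = (2;(1,1))
  • {1,4}:  v_{1} + v_{4} = 2·v_{0} + v_{6} — sig = (2;(1,2))
  • {3,4}:  v_{3} + v_{4} = 2·v_{5} + v_{6} — sig = (2;(1,2))
  • {0,5,6}:  v_{0} + v_{5} + v_{6} = v_{4} — sig = (3;(1))

Hence PRS(X_Σ) =
    (2;())
    (2;())
    (2;())
    (2;(1))
    (2;(1))
    (2;(1))
    (2;(1,1))
    (2;(1,1))
    (2;(1,2))
    (2;(1,2))
    (3;(1))


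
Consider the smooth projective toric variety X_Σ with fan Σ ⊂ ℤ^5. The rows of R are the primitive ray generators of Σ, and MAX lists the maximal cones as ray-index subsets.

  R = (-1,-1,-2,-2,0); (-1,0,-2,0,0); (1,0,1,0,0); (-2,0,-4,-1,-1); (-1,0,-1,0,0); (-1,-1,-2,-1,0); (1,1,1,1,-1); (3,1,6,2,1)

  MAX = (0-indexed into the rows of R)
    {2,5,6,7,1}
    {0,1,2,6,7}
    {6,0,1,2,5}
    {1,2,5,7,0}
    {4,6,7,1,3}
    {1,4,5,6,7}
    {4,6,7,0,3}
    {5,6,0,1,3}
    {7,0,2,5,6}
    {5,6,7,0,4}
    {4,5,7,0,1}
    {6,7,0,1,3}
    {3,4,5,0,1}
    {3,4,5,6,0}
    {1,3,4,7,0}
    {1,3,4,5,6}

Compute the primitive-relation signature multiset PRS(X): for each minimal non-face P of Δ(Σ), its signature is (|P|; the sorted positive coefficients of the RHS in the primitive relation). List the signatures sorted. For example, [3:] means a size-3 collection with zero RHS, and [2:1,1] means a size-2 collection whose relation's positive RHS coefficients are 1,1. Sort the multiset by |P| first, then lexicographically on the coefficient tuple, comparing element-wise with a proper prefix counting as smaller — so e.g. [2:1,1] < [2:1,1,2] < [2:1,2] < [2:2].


|primitive collections| = 5. Relations:

  P = {2,4}:  v_{2} + v_{4} = 0  →  sig = [2:]
  P = {2,3}:  v_{2} + v_{3} = v_{0} + v_{1} + v_{6}  →  sig = [2:1,1,1]
  P = {3,5,7}:  v_{3} + v_{5} + v_{7} = 0  →  sig = [3:]
  P = {0,1,4,6}:  v_{0} + v_{1} + v_{4} + v_{6} = v_{3}  →  sig = [4:1]
  P = {0,1,5,6,7}:  v_{0} + v_{1} + v_{5} + v_{6} + v_{7} = v_{2}  →  sig = [5:1]

so the primitive-relation signature multiset is
[[2:], [2:1,1,1], [3:], [4:1], [5:1]]


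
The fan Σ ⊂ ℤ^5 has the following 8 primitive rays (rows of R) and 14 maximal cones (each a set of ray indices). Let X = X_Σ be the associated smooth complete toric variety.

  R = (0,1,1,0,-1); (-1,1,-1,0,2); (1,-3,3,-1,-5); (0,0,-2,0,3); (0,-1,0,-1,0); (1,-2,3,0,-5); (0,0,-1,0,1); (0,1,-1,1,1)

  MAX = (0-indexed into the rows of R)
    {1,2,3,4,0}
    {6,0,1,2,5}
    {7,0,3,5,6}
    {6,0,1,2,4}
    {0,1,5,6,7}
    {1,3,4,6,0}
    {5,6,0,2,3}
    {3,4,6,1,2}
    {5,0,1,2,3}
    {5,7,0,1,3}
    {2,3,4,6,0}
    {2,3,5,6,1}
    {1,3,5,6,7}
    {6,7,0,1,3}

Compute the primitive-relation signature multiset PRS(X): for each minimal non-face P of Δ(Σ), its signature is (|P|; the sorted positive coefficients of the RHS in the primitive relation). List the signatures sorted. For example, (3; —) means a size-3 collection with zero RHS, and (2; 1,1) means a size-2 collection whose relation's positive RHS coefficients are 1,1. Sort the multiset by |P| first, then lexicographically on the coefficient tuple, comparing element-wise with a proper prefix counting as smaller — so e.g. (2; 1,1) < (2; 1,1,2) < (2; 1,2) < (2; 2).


5 collections generate NE(X_Σ); each relation:

  P={4,5}:  v_{4} + v_{5} = v_{2}  so sig = (2; 1)
  P={4,7}:  v_{4} + v_{7} = v_{6}  so sig = (2; 1)
  P={2,7}:  v_{2} + v_{7} = v_{5} + v_{6}  so sig = (2; 1,1)
  P={0,1,3,5,6}:  v_{0} + v_{1} + v_{3} + v_{5} + v_{6} = 0  so sig = (5; —)
  P={0,1,2,3,6}:  v_{0} + v_{1} + v_{2} + v_{3} + v_{6} = v_{4}  so sig = (5; 1)

Hence PRS(X_Σ) =
    (2; 1)
    (2; 1)
    (2; 1,1)
    (5; —)
    (5; 1)


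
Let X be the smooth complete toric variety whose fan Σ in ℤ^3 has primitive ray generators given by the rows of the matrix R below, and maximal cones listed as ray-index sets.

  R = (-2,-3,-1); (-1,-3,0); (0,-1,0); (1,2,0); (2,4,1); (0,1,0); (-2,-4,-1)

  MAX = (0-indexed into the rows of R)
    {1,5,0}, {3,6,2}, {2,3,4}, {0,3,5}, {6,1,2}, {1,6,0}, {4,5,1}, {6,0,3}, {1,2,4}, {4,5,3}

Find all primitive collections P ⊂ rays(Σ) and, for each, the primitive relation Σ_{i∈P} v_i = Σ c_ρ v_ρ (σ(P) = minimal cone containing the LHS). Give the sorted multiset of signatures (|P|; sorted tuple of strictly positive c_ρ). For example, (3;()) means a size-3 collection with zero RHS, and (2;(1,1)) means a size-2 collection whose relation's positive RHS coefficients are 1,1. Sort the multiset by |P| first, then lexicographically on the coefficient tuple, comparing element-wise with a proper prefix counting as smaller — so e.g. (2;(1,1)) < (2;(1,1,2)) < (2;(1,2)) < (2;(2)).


6 collections generate NE(X_Σ); each relation:

  P = {2,5}:  v_{2} + v_{5} = 0 ; sig = (2;())
  P = {4,6}:  v_{4} + v_{6} = 0 ; sig = (2;())
  P = {0,2}:  v_{0} + v_{2} = v_{6} ; sig = (2;(1))
  P = {0,4}:  v_{0} + v_{4} = v_{5} ; sig = (2;(1))
  P = {1,3}:  v_{1} + v_{3} = v_{2} ; sig = (2;(1))
  P = {5,6}:  v_{5} + v_{6} = v_{0} ; sig = (2;(1))

Hence PRS(X_Σ) =
    |P|=2: 6 collections, coeffs (), (), (1), (1), (1), (1)


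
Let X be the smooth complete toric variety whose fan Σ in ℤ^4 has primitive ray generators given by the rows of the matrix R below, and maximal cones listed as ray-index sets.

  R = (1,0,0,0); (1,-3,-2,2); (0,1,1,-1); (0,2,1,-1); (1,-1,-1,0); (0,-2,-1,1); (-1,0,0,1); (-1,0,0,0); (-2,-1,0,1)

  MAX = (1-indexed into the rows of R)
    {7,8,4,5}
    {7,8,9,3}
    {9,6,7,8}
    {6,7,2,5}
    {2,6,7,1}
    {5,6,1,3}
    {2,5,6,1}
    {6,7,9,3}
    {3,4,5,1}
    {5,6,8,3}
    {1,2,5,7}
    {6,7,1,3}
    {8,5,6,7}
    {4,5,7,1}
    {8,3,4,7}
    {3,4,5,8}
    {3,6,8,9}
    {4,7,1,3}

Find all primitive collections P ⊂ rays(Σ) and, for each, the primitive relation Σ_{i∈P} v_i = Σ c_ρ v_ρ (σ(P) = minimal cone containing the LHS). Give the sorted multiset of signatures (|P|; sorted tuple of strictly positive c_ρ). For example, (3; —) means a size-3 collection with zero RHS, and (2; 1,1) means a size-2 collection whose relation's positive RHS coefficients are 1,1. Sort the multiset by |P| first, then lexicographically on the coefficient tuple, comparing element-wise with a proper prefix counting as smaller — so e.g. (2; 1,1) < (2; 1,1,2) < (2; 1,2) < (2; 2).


Δ(Σ) — 9 vertices, 12 min non-faces:

  P = {1,8}:  v_{1} + v_{8} = 0  so sig = (2; —)
  P = {4,6}:  v_{4} + v_{6} = 0  so sig = (2; —)
  P = {2,3}:  v_{2} + v_{3} = v_{1} + v_{6}  so sig = (2; 1,1)
  P = {5,9}:  v_{5} + v_{9} = v_{6} + v_{8}  so sig = (2; 1,1)
  P = {1,9}:  v_{1} + v_{9} = v_{3} + v_{6} + v_{7}  so sig = (2; 1,1,1)
  P = {2,4}:  v_{2} + v_{4} = v_{1} + v_{5} + v_{7}  so sig = (2; 1,1,1)
  P = {2,8}:  v_{2} + v_{8} = v_{5} + v_{6} + v_{7}  so sig = (2; 1,1,1)
  P = {4,9}:  v_{4} + v_{9} = v_{3} + v_{7} + v_{8}  so sig = (2; 1,1,1)
  P = {2,9}:  v_{2} + v_{9} = 2·v_{6} + v_{7}  so sig = (2; 1,2)
  P = {3,5,7}:  v_{3} + v_{5} + v_{7} = 0  so sig = (3; —)
  P = {1,5,6,7}:  v_{1} + v_{5} + v_{6} + v_{7} = v_{2}  so sig = (4; 1)
  P = {3,6,7,8}:  v_{3} + v_{6} + v_{7} + v_{8} = v_{9}  so sig = (4; 1)

Signatures (|P|; sorted positive RHS coefficients), sorted:
[(2; —), (2; —), (2; 1,1), (2; 1,1), (2; 1,1,1), (2; 1,1,1), (2; 1,1,1), (2; 1,1,1), (2; 1,2), (3; —), (4; 1), (4; 1)]
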